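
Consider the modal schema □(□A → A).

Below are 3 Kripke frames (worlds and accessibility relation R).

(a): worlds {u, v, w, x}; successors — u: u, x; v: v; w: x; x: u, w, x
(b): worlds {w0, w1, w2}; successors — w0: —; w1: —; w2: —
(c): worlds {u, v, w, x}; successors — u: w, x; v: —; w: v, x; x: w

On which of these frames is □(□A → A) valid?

(b)

This is the axiom for shift-reflexivity; its first-order frame correspondent is ∀x ∀y (Rxy → Ryy).
(a): fails — Rxw but not Rww.
(b): holds.
(c): fails — Rxw but not Rww.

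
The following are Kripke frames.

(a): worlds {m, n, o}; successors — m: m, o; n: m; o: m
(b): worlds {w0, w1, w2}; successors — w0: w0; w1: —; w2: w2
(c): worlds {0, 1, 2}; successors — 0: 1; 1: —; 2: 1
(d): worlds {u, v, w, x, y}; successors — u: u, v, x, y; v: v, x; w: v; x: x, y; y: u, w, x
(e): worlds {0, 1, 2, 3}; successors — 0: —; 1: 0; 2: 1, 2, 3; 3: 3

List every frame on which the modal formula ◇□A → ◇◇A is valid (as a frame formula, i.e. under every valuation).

(a), (b), (d)

This is the axiom for a generalized confluence (Geach) condition; its first-order frame correspondent is ∀x ∀y (xRy → ∃w (yRw ∧ xR²w)).
(a): ✓.
(b): ✓.
(c): fails — 0R1 but no w with 1Rw and 0R²w.
(d): ✓.
(e): fails — 1R0 but no w with 0Rw and 1R²w.
Valid on: (a), (b), (d).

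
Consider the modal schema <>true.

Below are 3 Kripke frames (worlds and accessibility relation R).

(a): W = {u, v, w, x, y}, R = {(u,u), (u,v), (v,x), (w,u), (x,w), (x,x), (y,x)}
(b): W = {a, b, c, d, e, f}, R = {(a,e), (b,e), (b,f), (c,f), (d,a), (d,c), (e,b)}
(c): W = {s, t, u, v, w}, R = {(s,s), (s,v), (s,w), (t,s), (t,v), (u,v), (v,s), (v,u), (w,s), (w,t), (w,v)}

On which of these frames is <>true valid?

This is the axiom for seriality; its first-order frame correspondent is forall x exists y Rxy.
(a): ✓.
(b): fails — world f has no successor.
(c): ✓.

(a), (c)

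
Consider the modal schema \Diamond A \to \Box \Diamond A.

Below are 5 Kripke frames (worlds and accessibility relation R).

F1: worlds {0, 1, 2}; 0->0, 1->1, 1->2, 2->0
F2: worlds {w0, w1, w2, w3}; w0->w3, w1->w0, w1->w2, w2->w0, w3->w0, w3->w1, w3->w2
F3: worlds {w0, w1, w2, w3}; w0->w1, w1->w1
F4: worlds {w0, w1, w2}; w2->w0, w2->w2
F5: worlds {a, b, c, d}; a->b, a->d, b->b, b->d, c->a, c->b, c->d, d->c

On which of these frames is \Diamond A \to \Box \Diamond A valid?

The schema corresponds to the Euclidean property: \forall x \forall y \forall z (Rxy \wedge Rxz \to Ryz).
F1: fails — R12 and R12 but not R22.
F2: fails — Rw0w3 and Rw0w3 but not Rw3w3.
F3: condition met.
F4: fails — Rw2w0 and Rw2w0 but not Rw0w0.
F5: fails — Rad and Rab but not Rdb.
Valid on: F3.

F3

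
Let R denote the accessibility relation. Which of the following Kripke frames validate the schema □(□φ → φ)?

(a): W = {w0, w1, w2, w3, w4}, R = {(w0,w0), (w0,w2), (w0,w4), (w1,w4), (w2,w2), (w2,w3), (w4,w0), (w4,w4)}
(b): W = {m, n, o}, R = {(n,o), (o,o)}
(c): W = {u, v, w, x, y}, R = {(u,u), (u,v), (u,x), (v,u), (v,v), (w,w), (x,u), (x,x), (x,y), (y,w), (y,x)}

Frame correspondent (Sahlqvist): ∀x ∀y (Rxy → Ryy) — i.e. shift-reflexivity.
(a): fails — Rw2w3 but not Rw3w3.
(b): holds.
(c): fails — Rxy but not Ryy.

(b)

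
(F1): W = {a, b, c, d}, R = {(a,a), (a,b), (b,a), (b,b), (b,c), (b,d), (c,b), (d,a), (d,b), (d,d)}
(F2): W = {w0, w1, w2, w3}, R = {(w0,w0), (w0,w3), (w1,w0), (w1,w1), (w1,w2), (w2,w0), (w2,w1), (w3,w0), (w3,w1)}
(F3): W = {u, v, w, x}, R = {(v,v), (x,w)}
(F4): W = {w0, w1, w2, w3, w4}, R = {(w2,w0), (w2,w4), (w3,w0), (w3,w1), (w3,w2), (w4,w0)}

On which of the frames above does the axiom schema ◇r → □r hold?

This is the axiom for partial functionality; its first-order frame correspondent is ∀x ∀y ∀z (Rxy ∧ Rxz → y = z).
(F1): fails — a sees both a and b.
(F2): fails — w0 sees both w0 and w3.
(F3): condition met.
(F4): fails — w2 sees both w0 and w4.
Valid on: (F3).

(F3)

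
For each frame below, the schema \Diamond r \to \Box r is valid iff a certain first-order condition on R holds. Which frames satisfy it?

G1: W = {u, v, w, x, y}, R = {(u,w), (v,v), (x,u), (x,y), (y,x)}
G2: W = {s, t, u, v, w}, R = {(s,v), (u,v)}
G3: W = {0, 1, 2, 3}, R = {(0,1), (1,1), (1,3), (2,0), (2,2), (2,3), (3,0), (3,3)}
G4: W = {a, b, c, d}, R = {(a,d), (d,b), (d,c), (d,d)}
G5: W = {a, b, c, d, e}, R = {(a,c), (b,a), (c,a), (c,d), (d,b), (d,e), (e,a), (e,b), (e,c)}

Frame correspondent (Sahlqvist): \forall x \forall y \forall z (Rxy \wedge Rxz \to y = z) — i.e. partial functionality.
G1: fails — x sees both u and y.
G2: ✓.
G3: fails — 1 sees both 1 and 3.
G4: fails — d sees both b and c.
G5: fails — c sees both a and d.

G2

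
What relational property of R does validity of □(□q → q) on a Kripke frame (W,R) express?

Suppose □(□q→q) is valid. Take Rxy and set V(q)={w : Ryw}. Then at y, □q holds; since □(□q→q) at x, □q→q at y, so q at y, i.e. Ryy.
Conversely, any frame satisfying ∀x ∀y (Rxy → Ryy) validates the schema.
Frame condition: ∀x ∀y (Rxy → Ryy).

Shift-reflexivity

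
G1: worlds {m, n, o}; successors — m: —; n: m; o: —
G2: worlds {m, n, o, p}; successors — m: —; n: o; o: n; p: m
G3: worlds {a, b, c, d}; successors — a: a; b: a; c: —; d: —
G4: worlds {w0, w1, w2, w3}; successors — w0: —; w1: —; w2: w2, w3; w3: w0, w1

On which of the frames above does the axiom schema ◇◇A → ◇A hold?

The schema corresponds to transitivity: ∀x ∀y ∀z (Rxy ∧ Ryz → Rxz).
G1: holds.
G2: fails — Rno and Ron but not Rnn.
G3: holds.
G4: fails — Rw2w3 and Rw3w0 but not Rw2w0.

G1, G3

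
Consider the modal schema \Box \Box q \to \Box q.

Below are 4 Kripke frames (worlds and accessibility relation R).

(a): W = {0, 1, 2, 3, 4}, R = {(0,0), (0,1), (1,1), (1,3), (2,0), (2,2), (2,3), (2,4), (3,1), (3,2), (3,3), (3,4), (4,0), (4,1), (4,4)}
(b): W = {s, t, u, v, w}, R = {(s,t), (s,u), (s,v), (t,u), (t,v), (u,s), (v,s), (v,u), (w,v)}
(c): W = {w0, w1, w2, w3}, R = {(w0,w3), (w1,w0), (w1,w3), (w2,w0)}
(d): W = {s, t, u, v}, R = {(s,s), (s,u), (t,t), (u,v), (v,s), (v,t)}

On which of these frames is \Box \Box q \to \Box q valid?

(a)

The schema corresponds to density: \forall x \forall y (Rxy \to \exists z (Rxz \wedge Rzy)).
(a): satisfies the condition.
(b): fails — Rtv but no z with Rtz and Rzv.
(c): fails — Rw1w0 but no z with Rw1z and Rzw0.
(d): fails — Ruv but no z with Ruz and Rzv.
Valid on: (a).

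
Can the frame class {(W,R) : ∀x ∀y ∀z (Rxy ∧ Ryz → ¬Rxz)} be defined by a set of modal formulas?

Not definable by any modal formula

Modal frame validity is preserved under surjective bounded morphisms.
The 5-cycle (worlds 0,1,2,3,4 with 0→1→2→3→4→0) is intransitive. Mapping every world to a single reflexive point • is a surjective bounded morphism; the reflexive point is not intransitive (R••∧R•• but R••).
So the class is not modally definable.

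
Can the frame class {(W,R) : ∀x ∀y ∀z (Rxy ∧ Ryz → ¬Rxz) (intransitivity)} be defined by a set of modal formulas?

No — not modally definable

If a class were modally definable it would be closed under surjective bounded morphisms (Goldblatt–Thomason).
The 5-cycle (worlds w0,w1,w2,w3,w4 with w0→w1→w2→w3→w4→w0) is intransitive. Mapping every world to a single reflexive point • is a surjective bounded morphism; the reflexive point is not intransitive (R••∧R•• but R••).
So no modal formula (or set of formulas) defines exactly the intransitive frames.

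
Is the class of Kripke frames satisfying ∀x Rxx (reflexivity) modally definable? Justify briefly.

Yes — defined by □r → r

This is a Sahlqvist condition; the T axiom □r → r defines it.
Suppose □r→r is valid. At any x set V(r)={w : Rxw}. Then □r holds at x, so r holds at x, i.e. Rxx.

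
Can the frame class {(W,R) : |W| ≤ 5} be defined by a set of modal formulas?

No

Any modally definable frame class is closed under disjoint unions.
Any modal formula valid on each of 6 disjoint one-world frames is valid on their disjoint union (validity is preserved under disjoint unions). Each one-world frame has |W|=1≤5, but the union has |W|=6.
Hence having at most 5 worlds is not modally definable.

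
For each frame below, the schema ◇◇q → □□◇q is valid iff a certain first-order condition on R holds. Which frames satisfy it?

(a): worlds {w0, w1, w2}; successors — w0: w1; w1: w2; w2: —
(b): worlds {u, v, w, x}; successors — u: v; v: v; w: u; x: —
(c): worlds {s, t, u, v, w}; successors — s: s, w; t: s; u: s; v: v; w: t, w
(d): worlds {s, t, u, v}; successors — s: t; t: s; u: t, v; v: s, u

(b)

This is the axiom for a generalized confluence (Geach) condition; its first-order frame correspondent is ∀x ∀y ∀z ((xR²y ∧ xR²z) → ∃w (y = w ∧ zRw)).
(a): fails — w0R²w2, w0R²w2 but no w with w2=w and w2Rw.
(b): condition met.
(c): fails — sR²s, sR²w but no w* with s=w* and wRw*.
(d): fails — sR²s, sR²s but no w with s=w and sRw.
Valid on: (b).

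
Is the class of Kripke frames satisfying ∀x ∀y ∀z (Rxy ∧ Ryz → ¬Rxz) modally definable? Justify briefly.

Not definable by any modal formula

Any modally definable frame class is closed under surjective bounded morphisms.
The 5-cycle (worlds s,t,u,v,w with s→t→u→v→w→s) is intransitive. Mapping every world to a single reflexive point • is a surjective bounded morphism; the reflexive point is not intransitive (R••∧R•• but R••).
So the class is not modally definable.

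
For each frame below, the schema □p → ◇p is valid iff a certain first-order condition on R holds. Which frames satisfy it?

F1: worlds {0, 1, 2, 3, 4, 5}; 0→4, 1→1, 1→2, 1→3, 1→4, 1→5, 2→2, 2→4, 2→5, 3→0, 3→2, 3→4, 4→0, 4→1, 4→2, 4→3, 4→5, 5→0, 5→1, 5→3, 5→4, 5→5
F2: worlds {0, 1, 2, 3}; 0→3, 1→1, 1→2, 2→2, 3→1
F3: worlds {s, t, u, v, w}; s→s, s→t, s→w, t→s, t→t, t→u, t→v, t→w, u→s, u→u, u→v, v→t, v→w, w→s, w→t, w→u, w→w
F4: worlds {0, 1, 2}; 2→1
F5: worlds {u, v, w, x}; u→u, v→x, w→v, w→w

F1, F2, F3

This is the axiom for seriality; its first-order frame correspondent is ∀x ∃y Rxy.
F1: condition met.
F2: condition met.
F3: condition met.
F4: fails — world 0 has no successor.
F5: fails — world x has no successor.
Valid on: F1, F2, F3.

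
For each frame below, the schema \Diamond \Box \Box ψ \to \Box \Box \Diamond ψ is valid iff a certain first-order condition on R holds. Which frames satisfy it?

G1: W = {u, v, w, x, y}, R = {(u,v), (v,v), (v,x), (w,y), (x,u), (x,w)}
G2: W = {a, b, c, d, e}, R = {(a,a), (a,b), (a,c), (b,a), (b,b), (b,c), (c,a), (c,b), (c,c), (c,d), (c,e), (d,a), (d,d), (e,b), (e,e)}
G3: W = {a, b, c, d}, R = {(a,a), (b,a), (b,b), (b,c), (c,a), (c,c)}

G2, G3

Frame correspondent (Sahlqvist): \forall x \forall y \forall z ((xRy \wedge x R^2 z) \to \exists w (y R^2 w \wedge zRw)) — i.e. a generalized confluence (Geach) condition.
G1: fails — vRv, vR²w but no t with vR²t and wRt.
G2: ✓.
G3: ✓.
Valid on: G2, G3.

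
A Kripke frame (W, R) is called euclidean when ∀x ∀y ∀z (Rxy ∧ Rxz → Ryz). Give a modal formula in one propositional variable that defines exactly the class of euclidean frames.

The condition is the Euclidean property. The 5 schema ◇s → □◇s defines it.
Suppose ◇s→□◇s is valid. Take Rxy, Rxz and set V(s)={y}. Then ◇s at x, so □◇s at x, so ◇s at z, so some w with Rzw has s; w=y, i.e. Rzy. By symmetry of the argument, Ryz.

◇s → □◇s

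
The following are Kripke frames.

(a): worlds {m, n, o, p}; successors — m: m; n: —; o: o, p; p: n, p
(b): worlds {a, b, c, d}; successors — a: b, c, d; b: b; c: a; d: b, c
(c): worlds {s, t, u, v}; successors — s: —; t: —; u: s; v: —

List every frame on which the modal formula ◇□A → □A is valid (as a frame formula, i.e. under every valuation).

none

This is the axiom for the Euclidean property; its first-order frame correspondent is ∀x ∀y ∀z (Rxy ∧ Rxz → Ryz).
(a): fails — Rop and Roo but not Rpo.
(b): fails — Rab and Rac but not Rbc.
(c): fails — Rus and Rus but not Rss.
Valid on no frame.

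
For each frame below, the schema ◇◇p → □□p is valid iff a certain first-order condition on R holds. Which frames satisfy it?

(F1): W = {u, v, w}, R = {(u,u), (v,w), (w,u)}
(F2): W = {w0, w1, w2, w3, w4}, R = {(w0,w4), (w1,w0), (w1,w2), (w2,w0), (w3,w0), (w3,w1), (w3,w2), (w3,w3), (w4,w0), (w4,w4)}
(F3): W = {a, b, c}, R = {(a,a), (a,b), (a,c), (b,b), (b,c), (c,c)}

Frame correspondent (Sahlqvist): ∀x ∀y ∀z ((xR²y ∧ xR²z) → ∃w (y = w ∧ z = w)) — i.e. a generalized confluence (Geach) condition.
(F1): satisfies the condition.
(F2): fails — w0R²w0, w0R²w4 but w0 ≠ w4.
(F3): fails — aR²a, aR²b but a ≠ b.
Valid on: (F1).

(F1)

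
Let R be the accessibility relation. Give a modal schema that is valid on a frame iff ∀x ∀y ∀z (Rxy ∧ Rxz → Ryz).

◇ψ → □◇ψ

The condition is the Euclidean property. The 5 schema ◇ψ → □◇ψ defines it.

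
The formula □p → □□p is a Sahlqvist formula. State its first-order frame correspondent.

Suppose □p→□□p is valid. Take Rxy, Ryz and set V(p)={w : Rxw}. Then □p at x, so □□p at x, so □p at y, so p at z, i.e. Rxz.

transitivity: ∀x ∀y ∀z (Rxy ∧ Ryz → Rxz)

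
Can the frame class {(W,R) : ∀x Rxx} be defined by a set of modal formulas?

This is a Sahlqvist condition; the T axiom □p → p defines it.
Suppose □p→p is valid. At any x set V(p)={w : Rxw}. Then □p holds at x, so p holds at x, i.e. Rxx.

Definable; □p → p defines it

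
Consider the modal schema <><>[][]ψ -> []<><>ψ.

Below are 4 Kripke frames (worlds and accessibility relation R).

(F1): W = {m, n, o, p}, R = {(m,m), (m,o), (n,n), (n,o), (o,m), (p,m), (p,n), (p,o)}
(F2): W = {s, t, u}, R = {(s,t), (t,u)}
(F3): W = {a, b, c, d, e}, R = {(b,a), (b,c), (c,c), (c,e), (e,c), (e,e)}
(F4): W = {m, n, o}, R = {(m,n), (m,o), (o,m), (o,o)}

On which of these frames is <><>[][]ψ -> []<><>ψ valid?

Frame correspondent (Sahlqvist): forall x forall y forall z ((x R^2 y & xRz) -> exists w (y R^2 w & z R^2 w)) — i.e. a generalized confluence (Geach) condition.
(F1): holds.
(F2): fails — sR²u, sRt but no w with uR²w and tR²w.
(F3): fails — bR²c, bRa but no w with cR²w and aR²w.
(F4): fails — mR²m, mRn but no w with mR²w and nR²w.

(F1)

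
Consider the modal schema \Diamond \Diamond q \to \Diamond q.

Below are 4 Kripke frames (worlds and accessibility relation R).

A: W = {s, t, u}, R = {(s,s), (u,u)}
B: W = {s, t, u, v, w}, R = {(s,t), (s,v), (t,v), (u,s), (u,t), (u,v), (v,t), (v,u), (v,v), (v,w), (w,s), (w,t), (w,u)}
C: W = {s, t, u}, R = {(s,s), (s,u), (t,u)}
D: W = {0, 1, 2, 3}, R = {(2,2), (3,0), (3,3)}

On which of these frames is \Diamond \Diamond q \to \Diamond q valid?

A, C, D

The schema corresponds to transitivity: \forall x \forall y \forall z (Rxy \wedge Ryz \to Rxz).
A: satisfies the condition.
B: fails — Ruv and Rvw but not Ruw.
C: satisfies the condition.
D: satisfies the condition.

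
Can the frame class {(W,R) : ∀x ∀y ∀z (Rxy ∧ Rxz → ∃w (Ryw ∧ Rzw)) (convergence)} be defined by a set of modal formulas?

Yes, by ◇□q → □◇q

Yes: it is convergence, defined by the .2 schema ◇□q → □◇q.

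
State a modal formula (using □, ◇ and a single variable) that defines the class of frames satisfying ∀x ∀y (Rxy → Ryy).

A defining formula is □(□q → q) (the T□ axiom).
Suppose □(□q→q) is valid. Take Rxy and set V(q)={w : Ryw}. Then at y, □q holds; since □(□q→q) at x, □q→q at y, so q at y, i.e. Ryy.

□(□q → q)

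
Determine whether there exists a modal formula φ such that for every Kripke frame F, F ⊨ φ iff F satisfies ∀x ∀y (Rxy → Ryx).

Yes — defined by p → □◇p

Yes: it is symmetry, defined by the B schema p → □◇p.
Suppose p→□◇p is valid. Take Rxy and set V(p)={x}. Then p at x, so □◇p at x, so ◇p at y, so some z with Ryz has p; z=x, i.e. Ryx.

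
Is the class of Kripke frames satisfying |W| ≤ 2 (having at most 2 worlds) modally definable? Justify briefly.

Modal frame validity is preserved under disjoint unions.
Any modal formula valid on each of 3 disjoint one-world frames is valid on their disjoint union (validity is preserved under disjoint unions). Each one-world frame has |W|=1≤2, but the union has |W|=3.
So the class is not modally definable.

No — not modally definable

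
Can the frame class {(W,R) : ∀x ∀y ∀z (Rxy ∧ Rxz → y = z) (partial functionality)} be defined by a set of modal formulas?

Definable; ◇p → □p defines it

Yes: it is partial functionality, defined by the CD schema ◇p → □p.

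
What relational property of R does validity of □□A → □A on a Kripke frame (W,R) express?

This is the C4 axiom.
Its frame correspondent is density — ∀x ∀y (Rxy → ∃z (Rxz ∧ Rzy)).

Density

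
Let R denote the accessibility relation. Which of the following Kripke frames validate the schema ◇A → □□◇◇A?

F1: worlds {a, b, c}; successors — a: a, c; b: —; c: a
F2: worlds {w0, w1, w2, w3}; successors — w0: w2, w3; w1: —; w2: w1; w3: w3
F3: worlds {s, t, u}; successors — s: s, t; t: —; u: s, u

F1

Frame correspondent (Sahlqvist): ∀x ∀y ∀z ((xRy ∧ xR²z) → ∃w (y = w ∧ zR²w)) — i.e. a generalized confluence (Geach) condition.
F1: holds.
F2: fails — w0Rw2, w0R²w1 but no w with w2=w and w1R²w.
F3: fails — sRs, sR²t but no w with s=w and tR²w.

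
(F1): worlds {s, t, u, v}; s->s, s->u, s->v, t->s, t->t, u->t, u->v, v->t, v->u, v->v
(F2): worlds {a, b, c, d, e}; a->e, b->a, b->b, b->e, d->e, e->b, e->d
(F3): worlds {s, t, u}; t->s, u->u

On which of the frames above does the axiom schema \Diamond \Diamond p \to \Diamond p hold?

(F3)

This is the axiom for transitivity; its first-order frame correspondent is \forall x \forall y \forall z (Rxy \wedge Ryz \to Rxz).
(F1): fails — Ruv and Rvu but not Ruu.
(F2): fails — Reb and Rba but not Rea.
(F3): ✓.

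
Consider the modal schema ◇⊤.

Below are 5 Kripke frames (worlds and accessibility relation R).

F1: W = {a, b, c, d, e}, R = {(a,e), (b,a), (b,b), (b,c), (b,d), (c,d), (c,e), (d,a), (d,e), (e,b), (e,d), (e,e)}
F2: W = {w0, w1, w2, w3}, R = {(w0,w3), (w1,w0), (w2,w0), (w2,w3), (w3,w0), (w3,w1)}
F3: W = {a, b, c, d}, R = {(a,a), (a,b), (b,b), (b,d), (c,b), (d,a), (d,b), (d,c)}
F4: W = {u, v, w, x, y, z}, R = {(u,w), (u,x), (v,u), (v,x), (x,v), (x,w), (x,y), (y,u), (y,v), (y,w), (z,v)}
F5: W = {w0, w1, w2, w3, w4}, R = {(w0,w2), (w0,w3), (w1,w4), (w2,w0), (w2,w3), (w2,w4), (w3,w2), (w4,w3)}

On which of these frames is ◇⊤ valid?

F1, F2, F3, F5

Frame correspondent (Sahlqvist): ∀x ∃y Rxy — i.e. seriality.
F1: ✓.
F2: ✓.
F3: ✓.
F4: fails — world w has no successor.
F5: ✓.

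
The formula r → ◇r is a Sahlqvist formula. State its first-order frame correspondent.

Reflexivity

This is a form of the T axiom.
Its frame correspondent is reflexivity — ∀x Rxx.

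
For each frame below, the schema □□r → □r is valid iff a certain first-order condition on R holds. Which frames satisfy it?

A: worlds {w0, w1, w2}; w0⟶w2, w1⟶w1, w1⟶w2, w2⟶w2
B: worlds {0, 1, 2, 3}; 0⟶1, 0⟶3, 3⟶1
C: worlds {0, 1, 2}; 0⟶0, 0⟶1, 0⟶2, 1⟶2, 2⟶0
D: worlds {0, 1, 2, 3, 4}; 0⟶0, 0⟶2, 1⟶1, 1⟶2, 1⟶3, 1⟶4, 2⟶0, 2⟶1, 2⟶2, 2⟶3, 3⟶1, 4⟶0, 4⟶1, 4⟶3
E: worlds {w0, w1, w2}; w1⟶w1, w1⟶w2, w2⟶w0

The schema corresponds to density: ∀x ∀y (Rxy → ∃z (Rxz ∧ Rzy)).
A: holds.
B: fails — R03 but no z with R0z and Rz3.
C: fails — R12 but no z with R1z and Rz2.
D: holds.
E: fails — Rw2w0 but no z with Rw2z and Rzw0.

A, D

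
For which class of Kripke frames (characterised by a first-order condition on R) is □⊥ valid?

□⊥ is valid iff no world has any successor (otherwise □⊥ fails at any world with one).

emptiness of R: ∀x ∀y ¬Rxy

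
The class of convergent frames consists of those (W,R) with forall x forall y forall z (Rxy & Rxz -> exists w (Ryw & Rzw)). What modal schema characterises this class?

◇□r → □◇r

This is convergence; the standard corresponding axiom is .2: ◇□r → □◇r.
Suppose ◇□r→□◇r is valid. Take Rxy, Rxz and set V(r)={w : Ryw}. Then □r at y so ◇□r at x, so □◇r at x, so ◇r at z, giving w with Rzw and Ryw.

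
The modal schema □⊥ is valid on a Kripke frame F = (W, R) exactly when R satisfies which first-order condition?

Emptiness of R

This is the Ver axiom.
Its frame correspondent is emptiness of R — ∀x ∀y ¬Rxy.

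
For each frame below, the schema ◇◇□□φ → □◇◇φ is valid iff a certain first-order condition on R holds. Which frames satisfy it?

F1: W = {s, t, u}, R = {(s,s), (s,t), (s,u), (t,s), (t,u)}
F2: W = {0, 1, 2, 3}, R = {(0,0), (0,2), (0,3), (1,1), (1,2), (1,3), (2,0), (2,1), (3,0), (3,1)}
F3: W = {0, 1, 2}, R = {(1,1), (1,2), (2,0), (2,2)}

F2

Frame correspondent (Sahlqvist): ∀x ∀y ∀z ((xR²y ∧ xRz) → ∃w (yR²w ∧ zR²w)) — i.e. a generalized confluence (Geach) condition.
F1: fails — sR²s, sRu but no w with sR²w and uR²w.
F2: condition met.
F3: fails — 1R²0, 1R1 but no w with 0R²w and 1R²w.
Valid on: F2.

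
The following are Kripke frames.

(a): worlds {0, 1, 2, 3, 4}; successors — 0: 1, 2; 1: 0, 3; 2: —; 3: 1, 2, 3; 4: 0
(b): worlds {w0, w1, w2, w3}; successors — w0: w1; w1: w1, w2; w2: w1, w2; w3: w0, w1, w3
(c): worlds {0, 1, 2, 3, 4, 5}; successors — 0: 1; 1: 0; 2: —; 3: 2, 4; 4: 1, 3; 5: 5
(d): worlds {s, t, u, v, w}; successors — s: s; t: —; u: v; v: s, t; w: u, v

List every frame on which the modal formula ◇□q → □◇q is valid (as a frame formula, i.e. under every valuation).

This is the axiom for convergence; its first-order frame correspondent is ∀x ∀y ∀z (Rxy ∧ Rxz → ∃w (Ryw ∧ Rzw)).
(a): fails — R02 and R02 but 2 and 2 have no common successor.
(b): condition met.
(c): fails — R34 and R32 but 4 and 2 have no common successor.
(d): fails — Rvt and Rvt but t and t have no common successor.
Valid on: (b).

(b)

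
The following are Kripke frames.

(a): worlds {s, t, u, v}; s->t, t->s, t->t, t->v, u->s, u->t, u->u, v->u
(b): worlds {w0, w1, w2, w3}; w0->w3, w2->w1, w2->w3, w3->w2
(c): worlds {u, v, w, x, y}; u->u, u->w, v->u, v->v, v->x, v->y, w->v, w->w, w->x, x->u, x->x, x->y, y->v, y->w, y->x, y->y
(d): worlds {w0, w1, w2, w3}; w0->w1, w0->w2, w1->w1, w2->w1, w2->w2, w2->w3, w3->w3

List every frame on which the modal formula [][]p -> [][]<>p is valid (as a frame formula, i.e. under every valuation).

(c), (d)

Frame correspondent (Sahlqvist): forall x forall z (x R^2 z -> exists w (x R^2 w & zRw)) — i.e. a generalized confluence (Geach) condition.
(a): fails — sR²v but no w with sR²w and vRw.
(b): fails — w0R²w2 but no w with w0R²w and w2Rw.
(c): satisfies the condition.
(d): satisfies the condition.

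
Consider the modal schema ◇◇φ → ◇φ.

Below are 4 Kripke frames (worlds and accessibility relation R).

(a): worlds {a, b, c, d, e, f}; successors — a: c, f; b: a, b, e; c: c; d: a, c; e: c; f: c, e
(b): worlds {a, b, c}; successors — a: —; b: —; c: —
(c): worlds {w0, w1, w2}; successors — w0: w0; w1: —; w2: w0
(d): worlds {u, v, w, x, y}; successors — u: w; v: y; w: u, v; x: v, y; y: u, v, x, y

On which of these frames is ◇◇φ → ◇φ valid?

This is the axiom for transitivity; its first-order frame correspondent is ∀x ∀y ∀z (Rxy ∧ Ryz → Rxz).
(a): fails — Rda and Raf but not Rdf.
(b): condition met.
(c): condition met.
(d): fails — Rwu and Ruw but not Rww.
Valid on: (b), (c).

(b), (c)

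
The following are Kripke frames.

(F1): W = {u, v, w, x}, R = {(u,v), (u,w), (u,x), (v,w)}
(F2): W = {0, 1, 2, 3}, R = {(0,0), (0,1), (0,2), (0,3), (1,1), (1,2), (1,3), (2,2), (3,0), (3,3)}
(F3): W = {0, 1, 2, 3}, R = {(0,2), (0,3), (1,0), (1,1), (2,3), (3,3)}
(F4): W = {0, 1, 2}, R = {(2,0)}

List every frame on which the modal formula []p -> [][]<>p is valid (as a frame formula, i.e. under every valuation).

(F4)

The schema corresponds to a generalized confluence (Geach) condition: forall x forall z (x R^2 z -> exists w (xRw & zRw)).
(F1): fails — uR²w but no t with uRt and wRt.
(F2): fails — 3R²2 but no w with 3Rw and 2Rw.
(F3): fails — 1R²0 but no w with 1Rw and 0Rw.
(F4): condition met.
Valid on: (F4).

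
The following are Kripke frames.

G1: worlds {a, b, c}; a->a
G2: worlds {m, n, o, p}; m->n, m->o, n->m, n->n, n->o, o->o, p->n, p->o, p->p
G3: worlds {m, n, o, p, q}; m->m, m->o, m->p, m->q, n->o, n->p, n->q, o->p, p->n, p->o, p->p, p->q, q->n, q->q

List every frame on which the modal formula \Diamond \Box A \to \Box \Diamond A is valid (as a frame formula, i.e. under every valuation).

G1, G2

Frame correspondent (Sahlqvist): \forall x \forall y \forall z (Rxy \wedge Rxz \to \exists w (Ryw \wedge Rzw)) — i.e. convergence.
G1: condition met.
G2: condition met.
G3: fails — Rmo and Rmq but o and q have no common successor.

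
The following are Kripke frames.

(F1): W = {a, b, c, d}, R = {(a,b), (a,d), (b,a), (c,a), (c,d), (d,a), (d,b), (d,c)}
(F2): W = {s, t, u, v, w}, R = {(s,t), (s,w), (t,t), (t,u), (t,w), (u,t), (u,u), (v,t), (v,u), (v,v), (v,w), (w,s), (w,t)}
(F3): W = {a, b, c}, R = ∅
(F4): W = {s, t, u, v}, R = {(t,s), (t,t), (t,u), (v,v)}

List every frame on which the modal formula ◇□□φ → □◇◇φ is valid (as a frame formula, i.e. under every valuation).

Frame correspondent (Sahlqvist): ∀x ∀y ∀z ((xRy ∧ xRz) → ∃w (yR²w ∧ zR²w)) — i.e. a generalized confluence (Geach) condition.
(F1): satisfies the condition.
(F2): satisfies the condition.
(F3): satisfies the condition.
(F4): fails — tRs, tRs but no w with sR²w and sR²w.

(F1), (F2), (F3)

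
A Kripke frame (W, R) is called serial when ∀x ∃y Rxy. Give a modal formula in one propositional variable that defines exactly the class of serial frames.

The condition is seriality. The D schema □ψ → ◇ψ defines it.
Suppose □ψ→◇ψ is valid. At any x set V(ψ)=W. Then □ψ at x, so ◇ψ at x, so x has a successor.

□ψ → ◇ψ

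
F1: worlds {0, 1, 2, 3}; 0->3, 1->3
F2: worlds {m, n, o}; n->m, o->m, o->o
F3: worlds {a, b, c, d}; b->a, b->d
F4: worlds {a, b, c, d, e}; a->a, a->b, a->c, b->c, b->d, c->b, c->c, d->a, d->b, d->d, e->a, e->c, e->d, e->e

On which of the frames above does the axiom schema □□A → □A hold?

This is the axiom for density; its first-order frame correspondent is ∀x ∀y (Rxy → ∃z (Rxz ∧ Rzy)).
F1: fails — R03 but no z with R0z and Rz3.
F2: fails — Rnm but no z with Rnz and Rzm.
F3: fails — Rba but no z with Rbz and Rza.
F4: holds.
Valid on: F4.

F4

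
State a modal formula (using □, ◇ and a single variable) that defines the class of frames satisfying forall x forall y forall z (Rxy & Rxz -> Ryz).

This is the Euclidean property; the standard corresponding axiom is 5: ◇r → □◇r.

◇r → □◇r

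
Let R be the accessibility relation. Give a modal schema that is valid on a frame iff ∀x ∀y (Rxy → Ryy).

□(□ψ → ψ)

A defining formula is □(□ψ → ψ) (the T□ axiom).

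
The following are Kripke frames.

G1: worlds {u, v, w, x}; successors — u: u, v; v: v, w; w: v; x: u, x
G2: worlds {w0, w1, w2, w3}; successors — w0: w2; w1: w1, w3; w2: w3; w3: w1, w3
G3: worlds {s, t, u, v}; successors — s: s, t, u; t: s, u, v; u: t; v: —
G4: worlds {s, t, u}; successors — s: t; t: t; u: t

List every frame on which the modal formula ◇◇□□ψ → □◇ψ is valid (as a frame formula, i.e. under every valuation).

G2, G4

The schema corresponds to a generalized confluence (Geach) condition: ∀x ∀y ∀z ((xR²y ∧ xRz) → ∃w (yR²w ∧ zRw)).
G1: fails — xR²v, xRx but no t with vR²t and xRt.
G2: satisfies the condition.
G3: fails — sR²u, sRu but no w with uR²w and uRw.
G4: satisfies the condition.
Valid on: G2, G4.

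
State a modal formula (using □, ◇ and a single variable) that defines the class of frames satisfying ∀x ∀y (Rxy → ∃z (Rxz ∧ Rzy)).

□□p → □p

A defining formula is □□p → □p (the C4 axiom).
Suppose □□p→□p is valid. Take Rxy and set V(p)={w : xR²w}. Then □□p at x, so □p at x, so p at y, i.e. ∃z(Rxz∧Rzy).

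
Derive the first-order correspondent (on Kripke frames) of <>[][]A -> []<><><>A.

This is a Sahlqvist (Geach-type) schema ◇^1□^2A → □^1◇^3A.
First-order correspondent: forall x forall y forall z ((xRy & xRz) -> exists w (y R^2 w & z R^3 w)).

forall x forall y forall z ((xRy & xRz) -> exists w (y R^2 w & z R^3 w))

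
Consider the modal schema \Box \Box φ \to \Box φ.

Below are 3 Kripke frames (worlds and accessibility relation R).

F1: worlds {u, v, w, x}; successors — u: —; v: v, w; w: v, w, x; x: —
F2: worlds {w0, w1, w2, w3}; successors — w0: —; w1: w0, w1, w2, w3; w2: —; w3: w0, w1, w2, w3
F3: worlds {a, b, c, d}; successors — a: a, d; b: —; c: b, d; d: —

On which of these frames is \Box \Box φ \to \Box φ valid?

This is the axiom for density; its first-order frame correspondent is \forall x \forall y (Rxy \to \exists z (Rxz \wedge Rzy)).
F1: holds.
F2: holds.
F3: fails — Rcb but no z with Rcz and Rzb.

F1, F2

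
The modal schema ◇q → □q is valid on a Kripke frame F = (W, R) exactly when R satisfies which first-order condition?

Suppose ◇q→□q is valid. Take Rxy, Rxz and set V(q)={y}. Then ◇q at x, so □q at x, so q at z, i.e. z=y.

Partial functionality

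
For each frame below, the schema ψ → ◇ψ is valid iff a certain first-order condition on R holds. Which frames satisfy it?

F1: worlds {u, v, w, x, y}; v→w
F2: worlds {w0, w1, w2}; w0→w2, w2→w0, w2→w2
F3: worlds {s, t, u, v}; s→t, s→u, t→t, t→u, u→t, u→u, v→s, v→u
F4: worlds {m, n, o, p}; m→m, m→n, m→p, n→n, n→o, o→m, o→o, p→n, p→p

This is the axiom for reflexivity; its first-order frame correspondent is ∀x Rxx.
F1: fails — world u does not see itself.
F2: fails — world w0 does not see itself.
F3: fails — world s does not see itself.
F4: condition met.
Valid on: F4.

F4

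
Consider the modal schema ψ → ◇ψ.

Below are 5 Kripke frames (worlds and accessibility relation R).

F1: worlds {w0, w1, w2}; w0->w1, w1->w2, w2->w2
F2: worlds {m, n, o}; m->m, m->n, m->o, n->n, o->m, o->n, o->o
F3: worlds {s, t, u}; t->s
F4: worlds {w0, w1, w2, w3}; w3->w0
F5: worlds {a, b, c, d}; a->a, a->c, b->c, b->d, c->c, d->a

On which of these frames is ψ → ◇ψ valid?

This is the axiom for reflexivity; its first-order frame correspondent is ∀x Rxx.
F1: fails — world w0 does not see itself.
F2: condition met.
F3: fails — world s does not see itself.
F4: fails — world w0 does not see itself.
F5: fails — world b does not see itself.

F2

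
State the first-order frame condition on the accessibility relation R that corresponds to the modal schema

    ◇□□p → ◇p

This is a Sahlqvist (Geach-type) schema ◇^1□^2p → □^0◇^1p.
Minimal-valuation argument: fix x; take any y with xR^1y and any z with xR^0z. Set V(p) to the set of worlds R-reachable from y in exactly 2 steps. Then □^2p holds at y, so the antecedent holds at x; validity forces ◇^1p at z, giving a w with zR^1w and yR^2w.
First-order correspondent: ∀x ∀y (xRy → ∃w (yR²w ∧ xRw)).

∀x ∀y (xRy → ∃w (yR²w ∧ xRw))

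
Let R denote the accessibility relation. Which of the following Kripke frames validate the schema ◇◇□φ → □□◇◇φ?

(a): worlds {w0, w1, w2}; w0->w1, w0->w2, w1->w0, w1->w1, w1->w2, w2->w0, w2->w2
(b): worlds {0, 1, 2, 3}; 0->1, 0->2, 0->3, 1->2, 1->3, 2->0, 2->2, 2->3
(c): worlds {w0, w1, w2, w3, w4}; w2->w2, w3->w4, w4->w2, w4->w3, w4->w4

The schema corresponds to a generalized confluence (Geach) condition: ∀x ∀y ∀z ((xR²y ∧ xR²z) → ∃w (yRw ∧ zR²w)).
(a): satisfies the condition.
(b): fails — 0R²0, 0R²3 but no w with 0Rw and 3R²w.
(c): fails — w3R²w3, w3R²w2 but no w with w3Rw and w2R²w.
Valid on: (a).

(a)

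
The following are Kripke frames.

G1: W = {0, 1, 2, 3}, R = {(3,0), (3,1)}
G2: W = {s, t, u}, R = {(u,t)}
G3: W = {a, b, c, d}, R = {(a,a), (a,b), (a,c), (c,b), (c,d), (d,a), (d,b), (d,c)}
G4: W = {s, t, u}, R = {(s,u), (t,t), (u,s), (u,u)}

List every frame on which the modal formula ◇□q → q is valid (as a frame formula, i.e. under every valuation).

This is the axiom for symmetry; its first-order frame correspondent is ∀x ∀y (Rxy → Ryx).
G1: fails — R30 but not R03.
G2: fails — Rut but not Rtu.
G3: fails — Rab but not Rba.
G4: holds.
Valid on: G4.

G4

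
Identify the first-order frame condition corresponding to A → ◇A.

This is frame-equivalent to □A → A (substitute ¬A for A and contrapose).
Suppose □A→A is valid. At any x set V(A)={w : Rxw}. Then □A holds at x, so A holds at x, i.e. Rxx.
Conversely, on a frame with reflexivity the schema holds at every world under every valuation.
Frame condition: ∀x Rxx.

reflexivity: ∀x Rxx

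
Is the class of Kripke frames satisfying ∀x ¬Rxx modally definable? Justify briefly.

If a class were modally definable it would be closed under surjective bounded morphisms (Goldblatt–Thomason).
The 4-cycle (worlds 0,1,2,3 with 0→1→2→3→0) is irreflexive, and the map sending every world to a single reflexive point • is a surjective bounded morphism (forth: every edge maps to (•,•); back: every world has a successor). So any modal formula valid on the 4-cycle is also valid on the reflexive point, which is not irreflexive.
So the class is not modally definable.

No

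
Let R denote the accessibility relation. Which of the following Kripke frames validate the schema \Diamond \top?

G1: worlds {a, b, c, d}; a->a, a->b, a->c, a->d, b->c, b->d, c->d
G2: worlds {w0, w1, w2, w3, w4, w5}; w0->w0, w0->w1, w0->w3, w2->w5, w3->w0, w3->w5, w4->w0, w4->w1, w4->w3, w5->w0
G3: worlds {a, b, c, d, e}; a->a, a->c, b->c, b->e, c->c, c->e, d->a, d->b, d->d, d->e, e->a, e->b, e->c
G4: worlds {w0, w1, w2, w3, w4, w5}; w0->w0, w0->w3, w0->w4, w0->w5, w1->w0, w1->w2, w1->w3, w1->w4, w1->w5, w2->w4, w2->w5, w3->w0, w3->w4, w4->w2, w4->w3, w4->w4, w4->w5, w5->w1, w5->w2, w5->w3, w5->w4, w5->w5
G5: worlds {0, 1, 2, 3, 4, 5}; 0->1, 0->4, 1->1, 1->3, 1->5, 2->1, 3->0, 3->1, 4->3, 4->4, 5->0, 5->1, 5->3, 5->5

Frame correspondent (Sahlqvist): \forall x \exists y Rxy — i.e. seriality.
G1: fails — world d has no successor.
G2: fails — world w1 has no successor.
G3: ✓.
G4: ✓.
G5: ✓.
Valid on: G3, G4, G5.

G3, G4, G5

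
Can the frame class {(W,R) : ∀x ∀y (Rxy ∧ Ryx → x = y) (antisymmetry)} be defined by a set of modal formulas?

No — not modally definable

Any modally definable frame class is closed under surjective bounded morphisms.
The 8-cycle (worlds s,t,u,v,w,x,y,z with s→t→u→v→w→x→y→z→s) is antisymmetric. Sending even-indexed worlds to • and odd-indexed worlds to ∘ is a surjective bounded morphism onto the two-world frame with •↔∘, which is not antisymmetric.
So the class is not modally definable.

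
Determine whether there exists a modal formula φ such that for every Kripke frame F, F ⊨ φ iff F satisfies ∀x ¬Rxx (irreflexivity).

No

If a class were modally definable it would be closed under surjective bounded morphisms (Goldblatt–Thomason).
The 5-cycle (worlds s,t,u,v,w with s→t→u→v→w→s) is irreflexive, and the map sending every world to a single reflexive point • is a surjective bounded morphism (forth: every edge maps to (•,•); back: every world has a successor). So any modal formula valid on the 5-cycle is also valid on the reflexive point, which is not irreflexive.
So the class is not modally definable.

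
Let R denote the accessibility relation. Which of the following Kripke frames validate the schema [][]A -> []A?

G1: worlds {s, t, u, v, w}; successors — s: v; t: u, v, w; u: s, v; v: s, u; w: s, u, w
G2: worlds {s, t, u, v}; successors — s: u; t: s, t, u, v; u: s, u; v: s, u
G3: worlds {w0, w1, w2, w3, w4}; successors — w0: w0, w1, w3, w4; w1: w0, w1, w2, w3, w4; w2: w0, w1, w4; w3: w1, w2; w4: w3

G2

This is the axiom for density; its first-order frame correspondent is forall x forall y (Rxy -> exists z (Rxz & Rzy)).
G1: fails — Rvu but no z with Rvz and Rzu.
G2: ✓.
G3: fails — Rw4w3 but no z with Rw4z and Rzw3.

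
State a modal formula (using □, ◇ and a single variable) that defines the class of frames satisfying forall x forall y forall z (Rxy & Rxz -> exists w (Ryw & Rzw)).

◇□ψ → □◇ψ

This is convergence; the standard corresponding axiom is .2: ◇□ψ → □◇ψ.
Suppose ◇□ψ→□◇ψ is valid. Take Rxy, Rxz and set V(ψ)={w : Ryw}. Then □ψ at y so ◇□ψ at x, so □◇ψ at x, so ◇ψ at z, giving w with Rzw and Ryw.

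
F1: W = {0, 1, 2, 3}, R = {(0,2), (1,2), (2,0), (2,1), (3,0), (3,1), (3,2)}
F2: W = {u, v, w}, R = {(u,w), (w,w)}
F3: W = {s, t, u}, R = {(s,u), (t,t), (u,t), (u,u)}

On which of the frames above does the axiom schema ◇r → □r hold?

F2

Frame correspondent (Sahlqvist): ∀x ∀y ∀z (Rxy ∧ Rxz → y = z) — i.e. partial functionality.
F1: fails — 2 sees both 0 and 1.
F2: holds.
F3: fails — u sees both t and u.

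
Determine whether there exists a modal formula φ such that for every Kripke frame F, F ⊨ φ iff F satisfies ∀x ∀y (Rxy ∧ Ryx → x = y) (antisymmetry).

Not modally definable

If a class were modally definable it would be closed under surjective bounded morphisms (Goldblatt–Thomason).
The 8-cycle (worlds a,b,c,d,e,f,g,h with a→b→c→d→e→f→g→h→a) is antisymmetric. Sending even-indexed worlds to s and odd-indexed worlds to t is a surjective bounded morphism onto the two-world frame with s↔t, which is not antisymmetric.
So no modal formula (or set of formulas) defines exactly the antisymmetric frames.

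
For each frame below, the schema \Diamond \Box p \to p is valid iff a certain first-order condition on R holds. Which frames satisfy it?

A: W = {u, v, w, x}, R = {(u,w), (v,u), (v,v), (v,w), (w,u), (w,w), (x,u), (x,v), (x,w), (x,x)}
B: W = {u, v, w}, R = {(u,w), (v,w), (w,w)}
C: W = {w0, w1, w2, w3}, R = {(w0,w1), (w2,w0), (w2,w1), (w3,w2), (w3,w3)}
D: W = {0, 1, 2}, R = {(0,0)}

D

Frame correspondent (Sahlqvist): \forall x \forall y (xRy \to \exists w (yRw \wedge x = w)) — i.e. a generalized confluence (Geach) condition.
A: fails — vRu but no t with uRt and v=t.
B: fails — uRw but no t with wRt and u=t.
C: fails — w0Rw1 but no w with w1Rw and w0=w.
D: holds.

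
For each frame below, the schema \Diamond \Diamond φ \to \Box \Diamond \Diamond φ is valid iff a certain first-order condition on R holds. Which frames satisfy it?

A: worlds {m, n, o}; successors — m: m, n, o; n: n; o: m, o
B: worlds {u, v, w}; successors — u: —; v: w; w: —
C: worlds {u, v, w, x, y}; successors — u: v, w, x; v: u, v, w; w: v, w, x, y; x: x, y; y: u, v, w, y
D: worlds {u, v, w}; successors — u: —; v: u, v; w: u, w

Frame correspondent (Sahlqvist): \forall x \forall y \forall z ((x R^2 y \wedge xRz) \to \exists w (y = w \wedge z R^2 w)) — i.e. a generalized confluence (Geach) condition.
A: fails — mR²m, mRn but no w with m=w and nR²w.
B: holds.
C: holds.
D: fails — vR²u, vRu but no t with u=t and uR²t.

B, C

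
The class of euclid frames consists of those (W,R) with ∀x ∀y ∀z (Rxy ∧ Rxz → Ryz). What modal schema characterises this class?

A defining formula is ◇r → □◇r (the 5 axiom).
Suppose ◇r→□◇r is valid. Take Rxy, Rxz and set V(r)={y}. Then ◇r at x, so □◇r at x, so ◇r at z, so some w with Rzw has r; w=y, i.e. Rzy. By symmetry of the argument, Ryz.

◇r → □◇r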